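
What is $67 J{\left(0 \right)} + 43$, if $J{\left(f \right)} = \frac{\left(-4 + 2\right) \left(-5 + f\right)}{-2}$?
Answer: $-292$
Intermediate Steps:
$J{\left(f \right)} = -5 + f$ ($J{\left(f \right)} = - 2 \left(-5 + f\right) \left(- \frac{1}{2}\right) = \left(10 - 2 f\right) \left(- \frac{1}{2}\right) = -5 + f$)
$67 J{\left(0 \right)} + 43 = 67 \left(-5 + 0\right) + 43 = 67 \left(-5\right) + 43 = -335 + 43 = -292$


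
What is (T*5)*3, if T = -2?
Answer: -30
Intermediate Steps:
(T*5)*3 = -2*5*3 = -10*3 = -30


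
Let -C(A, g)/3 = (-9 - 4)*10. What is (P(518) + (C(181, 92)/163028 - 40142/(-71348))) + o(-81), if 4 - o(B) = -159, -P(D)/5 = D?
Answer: -1763976036062/726982609 ≈ -2426.4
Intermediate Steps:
P(D) = -5*D
C(A, g) = 390 (C(A, g) = -3*(-9 - 4)*10 = -(-39)*10 = -3*(-130) = 390)
o(B) = 163 (o(B) = 4 - 1*(-159) = 4 + 159 = 163)
(P(518) + (C(181, 92)/163028 - 40142/(-71348))) + o(-81) = (-5*518 + (390/163028 - 40142/(-71348))) + 163 = (-2590 + (390*(1/163028) - 40142*(-1/71348))) + 163 = (-2590 + (195/81514 + 20071/35674)) + 163 = (-2590 + 410755981/726982609) + 163 = -1882474201329/726982609 + 163 = -1763976036062/726982609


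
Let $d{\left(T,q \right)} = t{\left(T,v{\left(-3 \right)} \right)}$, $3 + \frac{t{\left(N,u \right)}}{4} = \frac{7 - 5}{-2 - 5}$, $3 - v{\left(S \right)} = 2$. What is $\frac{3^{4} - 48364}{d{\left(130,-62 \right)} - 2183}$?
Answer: $\frac{337981}{15373} \approx 21.985$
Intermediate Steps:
$v{\left(S \right)} = 1$ ($v{\left(S \right)} = 3 - 2 = 1$)
$t{\left(N,u \right)} = - \frac{92}{7}$ ($t{\left(N,u \right)} = -12 + 4 \frac{7 - 5}{-2 - 5} = -12 + 4 \frac{2}{-7} = -12 + 4 \cdot 2 \left(- \frac{1}{7}\right) = -12 + 4 \left(- \frac{2}{7}\right) = -12 - \frac{8}{7} = - \frac{92}{7}$)
$d{\left(T,q \right)} = - \frac{92}{7}$
$\frac{3^{4} - 48364}{d{\left(130,-62 \right)} - 2183} = \frac{3^{4} - 48364}{- \frac{92}{7} - 2183} = \frac{81 - 48364}{- \frac{15373}{7}} = \left(-48283\right) \left(- \frac{7}{15373}\right) = \frac{337981}{15373}$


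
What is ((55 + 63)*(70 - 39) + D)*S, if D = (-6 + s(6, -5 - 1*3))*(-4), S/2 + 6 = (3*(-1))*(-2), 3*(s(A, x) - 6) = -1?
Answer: 0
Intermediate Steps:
s(A, x) = 17/3 (s(A, x) = 6 + (⅓)*(-1) = 6 - ⅓ = 17/3)
S = 0 (S = -12 + 2*((3*(-1))*(-2)) = -12 + 2*(-3*(-2)) = -12 + 2*6 = -12 + 12 = 0)
D = 4/3 (D = (-6 + 17/3)*(-4) = -⅓*(-4) = 4/3 ≈ 1.3333)
((55 + 63)*(70 - 39) + D)*S = ((55 + 63)*(70 - 39) + 4/3)*0 = (118*31 + 4/3)*0 = (3658 + 4/3)*0 = (10978/3)*0 = 0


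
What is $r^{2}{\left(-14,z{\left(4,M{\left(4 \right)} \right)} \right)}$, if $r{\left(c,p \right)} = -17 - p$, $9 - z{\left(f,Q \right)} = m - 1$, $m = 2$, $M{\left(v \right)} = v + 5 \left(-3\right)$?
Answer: $625$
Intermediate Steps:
$M{\left(v \right)} = -15 + v$ ($M{\left(v \right)} = v - 15 = -15 + v$)
$z{\left(f,Q \right)} = 8$ ($z{\left(f,Q \right)} = 9 - \left(2 - 1\right) = 9 - 1 = 8$)
$r^{2}{\left(-14,z{\left(4,M{\left(4 \right)} \right)} \right)} = \left(-17 - 8\right)^{2} = \left(-25\right)^{2} = 625$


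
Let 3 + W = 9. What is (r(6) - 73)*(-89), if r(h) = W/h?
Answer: 6408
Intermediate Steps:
W = 6 (W = -3 + 9 = 6)
r(h) = 6/h
(r(6) - 73)*(-89) = (6/6 - 73)*(-89) = (6*(1/6) - 73)*(-89) = (1 - 73)*(-89) = -72*(-89) = 6408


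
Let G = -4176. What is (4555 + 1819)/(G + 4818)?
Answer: 3187/321 ≈ 9.9283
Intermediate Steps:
(4555 + 1819)/(G + 4818) = (4555 + 1819)/(-4176 + 4818) = 6374/642 = 6374*(1/642) = 3187/321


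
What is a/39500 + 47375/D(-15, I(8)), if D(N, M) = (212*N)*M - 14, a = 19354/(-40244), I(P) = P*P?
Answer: -18828259861759/80886345173000 ≈ -0.23277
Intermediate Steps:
I(P) = P²
a = -9677/20122 (a = 19354*(-1/40244) = -9677/20122 ≈ -0.48092)
D(N, M) = -14 + 212*M*N (D(N, M) = 212*M*N - 14 = -14 + 212*M*N)
a/39500 + 47375/D(-15, I(8)) = -9677/20122/39500 + 47375/(-14 + 212*8²*(-15)) = -9677/20122*1/39500 + 47375/(-14 + 212*64*(-15)) = -9677/794819000 + 47375/(-14 - 203520) = -9677/794819000 + 47375/(-203534) = -9677/794819000 + 47375*(-1/203534) = -9677/794819000 - 47375/203534 = -18828259861759/80886345173000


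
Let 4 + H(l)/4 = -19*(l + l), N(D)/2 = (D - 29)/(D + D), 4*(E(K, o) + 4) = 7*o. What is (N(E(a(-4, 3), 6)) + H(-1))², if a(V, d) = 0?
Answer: 2968729/169 ≈ 17566.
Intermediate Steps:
E(K, o) = -4 + 7*o/4 (E(K, o) = -4 + (7*o)/4 = -4 + 7*o/4)
N(D) = (-29 + D)/D (N(D) = 2*((D - 29)/(D + D)) = 2*((-29 + D)/((2*D))) = 2*((-29 + D)*(1/(2*D))) = 2*((-29 + D)/(2*D)) = (-29 + D)/D)
H(l) = -16 - 152*l (H(l) = -16 + 4*(-19*(l + l)) = -16 + 4*(-38*l) = -16 - 152*l)
(N(E(a(-4, 3), 6)) + H(-1))² = ((-29 + (-4 + (7/4)*6))/(-4 + (7/4)*6) + (-16 - 152*(-1)))² = ((-29 + (-4 + 21/2))/(-4 + 21/2) + (-16 + 152))² = ((-29 + 13/2)/(13/2) + 136)² = ((2/13)*(-45/2) + 136)² = (-45/13 + 136)² = (1723/13)² = 2968729/169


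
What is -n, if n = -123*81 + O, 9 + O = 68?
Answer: 9904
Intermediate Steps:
O = 59 (O = -9 + 68 = 59)
n = -9904 (n = -123*81 + 59 = -9963 + 59 = -9904)
-n = -1*(-9904) = 9904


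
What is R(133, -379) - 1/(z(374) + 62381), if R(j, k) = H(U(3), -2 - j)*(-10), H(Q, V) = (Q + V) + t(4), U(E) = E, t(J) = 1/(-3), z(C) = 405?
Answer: 249260417/188358 ≈ 1323.3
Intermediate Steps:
t(J) = -1/3
H(Q, V) = -1/3 + Q + V (H(Q, V) = (Q + V) - 1/3 = -1/3 + Q + V)
R(j, k) = -20/3 + 10*j (R(j, k) = (-1/3 + 3 + (-2 - j))*(-10) = (2/3 - j)*(-10) = -20/3 + 10*j)
R(133, -379) - 1/(z(374) + 62381) = (-20/3 + 10*133) - 1/(405 + 62381) = (-20/3 + 1330) - 1/62786 = 3970/3 - 1*1/62786 = 3970/3 - 1/62786 = 249260417/188358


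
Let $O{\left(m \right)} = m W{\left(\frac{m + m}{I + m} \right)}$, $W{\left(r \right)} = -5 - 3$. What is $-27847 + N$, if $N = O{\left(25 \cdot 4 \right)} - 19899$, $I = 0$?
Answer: $-48546$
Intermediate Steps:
$W{\left(r \right)} = -8$ ($W{\left(r \right)} = -5 - 3 = -8$)
$O{\left(m \right)} = - 8 m$ ($O{\left(m \right)} = m \left(-8\right) = - 8 m$)
$N = -20699$ ($N = - 8 \cdot 25 \cdot 4 - 19899 = \left(-8\right) 100 - 19899 = -800 - 19899 = -20699$)
$-27847 + N = -27847 - 20699 = -48546$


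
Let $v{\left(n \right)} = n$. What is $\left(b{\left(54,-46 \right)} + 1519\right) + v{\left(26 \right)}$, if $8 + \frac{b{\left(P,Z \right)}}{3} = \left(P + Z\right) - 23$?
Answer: $1476$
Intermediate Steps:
$b{\left(P,Z \right)} = -93 + 3 P + 3 Z$ ($b{\left(P,Z \right)} = -24 + 3 \left(\left(P + Z\right) - 23\right) = -24 + 3 \left(-23 + P + Z\right) = -24 + \left(-69 + 3 P + 3 Z\right) = -93 + 3 P + 3 Z$)
$\left(b{\left(54,-46 \right)} + 1519\right) + v{\left(26 \right)} = \left(\left(-93 + 3 \cdot 54 + 3 \left(-46\right)\right) + 1519\right) + 26 = \left(\left(-93 + 162 - 138\right) + 1519\right) + 26 = \left(-69 + 1519\right) + 26 = 1450 + 26 = 1476$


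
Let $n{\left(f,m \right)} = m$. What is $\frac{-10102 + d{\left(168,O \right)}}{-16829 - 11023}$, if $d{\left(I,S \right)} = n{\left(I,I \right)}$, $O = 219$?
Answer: $\frac{4967}{13926} \approx 0.35667$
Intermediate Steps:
$d{\left(I,S \right)} = I$
$\frac{-10102 + d{\left(168,O \right)}}{-16829 - 11023} = \frac{-10102 + 168}{-16829 - 11023} = - \frac{9934}{-27852} = \left(-9934\right) \left(- \frac{1}{27852}\right) = \frac{4967}{13926}$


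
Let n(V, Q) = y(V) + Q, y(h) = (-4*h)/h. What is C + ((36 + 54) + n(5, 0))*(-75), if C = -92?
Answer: -6542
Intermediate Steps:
y(h) = -4
n(V, Q) = -4 + Q
C + ((36 + 54) + n(5, 0))*(-75) = -92 + ((36 + 54) + (-4 + 0))*(-75) = -92 + (90 - 4)*(-75) = -92 + 86*(-75) = -92 - 6450 = -6542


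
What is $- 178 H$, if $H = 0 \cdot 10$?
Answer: $0$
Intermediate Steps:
$H = 0$
$- 178 H = \left(-178\right) 0 = 0$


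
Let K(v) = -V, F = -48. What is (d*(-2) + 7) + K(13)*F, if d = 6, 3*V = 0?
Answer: -5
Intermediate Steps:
V = 0 (V = (⅓)*0 = 0)
K(v) = 0 (K(v) = -1*0 = 0)
(d*(-2) + 7) + K(13)*F = (6*(-2) + 7) + 0*(-48) = (-12 + 7) + 0 = -5 + 0 = -5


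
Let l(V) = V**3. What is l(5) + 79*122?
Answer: 9763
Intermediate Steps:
l(5) + 79*122 = 5**3 + 79*122 = 125 + 9638 = 9763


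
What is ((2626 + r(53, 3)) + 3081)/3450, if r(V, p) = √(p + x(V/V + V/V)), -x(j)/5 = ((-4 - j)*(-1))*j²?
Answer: 5707/3450 + I*√13/1150 ≈ 1.6542 + 0.0031353*I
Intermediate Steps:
x(j) = -5*j²*(4 + j) (x(j) = -5*(-4 - j)*(-1)*j² = -5*(4 + j)*j² = -5*j²*(4 + j))
r(V, p) = √(-120 + p) (r(V, p) = √(p + 5*(V/V + V/V)²*(-4 - (V/V + V/V))) = √(p + 5*(1 + 1)²*(-4 - (1 + 1))) = √(p + 5*2²*(-4 - 1*2)) = √(p + 5*4*(-4 - 2)) = √(p + 5*4*(-6)) = √(p - 120) = √(-120 + p))
((2626 + r(53, 3)) + 3081)/3450 = ((2626 + √(-120 + 3)) + 3081)/3450 = ((2626 + √(-117)) + 3081)*(1/3450) = ((2626 + 3*I*√13) + 3081)*(1/3450) = (5707 + 3*I*√13)*(1/3450) = 5707/3450 + I*√13/1150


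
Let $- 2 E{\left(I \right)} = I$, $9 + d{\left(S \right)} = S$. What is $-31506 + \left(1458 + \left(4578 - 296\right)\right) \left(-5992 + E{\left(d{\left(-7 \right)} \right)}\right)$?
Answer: $-34379666$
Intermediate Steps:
$d{\left(S \right)} = -9 + S$
$E{\left(I \right)} = - \frac{I}{2}$
$-31506 + \left(1458 + \left(4578 - 296\right)\right) \left(-5992 + E{\left(d{\left(-7 \right)} \right)}\right) = -31506 + \left(1458 + \left(4578 - 296\right)\right) \left(-5992 - \frac{-9 - 7}{2}\right) = -31506 + \left(1458 + \left(4578 - 296\right)\right) \left(-5992 - -8\right) = -31506 + \left(1458 + 4282\right) \left(-5992 + 8\right) = -31506 + 5740 \left(-5984\right) = -31506 - 34348160 = -34379666$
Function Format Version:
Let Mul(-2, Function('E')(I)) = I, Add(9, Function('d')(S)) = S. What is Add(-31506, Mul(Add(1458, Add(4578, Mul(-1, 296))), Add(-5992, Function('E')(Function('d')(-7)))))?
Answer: -34379666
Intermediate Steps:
Function('d')(S) = Add(-9, S)
Function('E')(I) = Mul(Rational(-1, 2), I)
Add(-31506, Mul(Add(1458, Add(4578, Mul(-1, 296))), Add(-5992, Function('E')(Function('d')(-7))))) = Add(-31506, Mul(Add(1458, Add(4578, Mul(-1, 296))), Add(-5992, Mul(Rational(-1, 2), Add(-9, -7))))) = Add(-31506, Mul(Add(1458, Add(4578, -296)), Add(-5992, Mul(Rational(-1, 2), -16)))) = Add(-31506, Mul(Add(1458, 4282), Add(-5992, 8))) = Add(-31506, Mul(5740, -5984)) = Add(-31506, -34348160) = -34379666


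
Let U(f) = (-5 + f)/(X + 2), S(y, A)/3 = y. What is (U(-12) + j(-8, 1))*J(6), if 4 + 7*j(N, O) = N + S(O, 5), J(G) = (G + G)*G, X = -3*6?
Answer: -225/14 ≈ -16.071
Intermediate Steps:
S(y, A) = 3*y
X = -18
U(f) = 5/16 - f/16 (U(f) = (-5 + f)/(-18 + 2) = (-5 + f)/(-16) = (-5 + f)*(-1/16) = 5/16 - f/16)
J(G) = 2*G² (J(G) = (2*G)*G = 2*G²)
j(N, O) = -4/7 + N/7 + 3*O/7 (j(N, O) = -4/7 + (N + 3*O)/7 = -4/7 + (N/7 + 3*O/7) = -4/7 + N/7 + 3*O/7)
(U(-12) + j(-8, 1))*J(6) = ((5/16 - 1/16*(-12)) + (-4/7 + (⅐)*(-8) + (3/7)*1))*(2*6²) = ((5/16 + ¾) + (-4/7 - 8/7 + 3/7))*(2*36) = (17/16 - 9/7)*72 = -25/112*72 = -225/14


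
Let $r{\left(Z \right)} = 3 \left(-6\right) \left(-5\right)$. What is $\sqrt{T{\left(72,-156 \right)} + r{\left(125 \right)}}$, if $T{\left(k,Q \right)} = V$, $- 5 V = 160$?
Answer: $\sqrt{58} \approx 7.6158$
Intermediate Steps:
$V = -32$ ($V = \left(- \frac{1}{5}\right) 160 = -32$)
$r{\left(Z \right)} = 90$ ($r{\left(Z \right)} = \left(-18\right) \left(-5\right) = 90$)
$T{\left(k,Q \right)} = -32$
$\sqrt{T{\left(72,-156 \right)} + r{\left(125 \right)}} = \sqrt{-32 + 90} = \sqrt{58}$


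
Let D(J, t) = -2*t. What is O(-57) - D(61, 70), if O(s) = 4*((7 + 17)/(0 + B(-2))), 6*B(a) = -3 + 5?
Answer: 428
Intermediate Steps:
B(a) = ⅓ (B(a) = (-3 + 5)/6 = (⅙)*2 = ⅓)
O(s) = 288 (O(s) = 4*((7 + 17)/(0 + ⅓)) = 4*(24/(⅓)) = 4*(24*3) = 4*72 = 288)
O(-57) - D(61, 70) = 288 - (-2)*70 = 288 - 1*(-140) = 288 + 140 = 428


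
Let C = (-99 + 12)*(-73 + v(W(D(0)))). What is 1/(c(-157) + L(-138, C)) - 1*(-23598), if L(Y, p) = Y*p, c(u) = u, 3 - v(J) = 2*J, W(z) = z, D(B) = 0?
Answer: 19835936045/840577 ≈ 23598.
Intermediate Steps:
v(J) = 3 - 2*J
C = 6090 (C = (-99 + 12)*(-73 + (3 - 2*0)) = -87*(-73 + (3 + 0)) = -87*(-73 + 3) = -87*(-70) = 6090)
1/(c(-157) + L(-138, C)) - 1*(-23598) = 1/(-157 - 138*6090) - 1*(-23598) = 1/(-157 - 840420) + 23598 = 1/(-840577) + 23598 = -1/840577 + 23598 = 19835936045/840577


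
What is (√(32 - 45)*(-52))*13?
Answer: -676*I*√13 ≈ -2437.4*I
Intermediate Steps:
(√(32 - 45)*(-52))*13 = (√(-13)*(-52))*13 = ((I*√13)*(-52))*13 = -52*I*√13*13 = -676*I*√13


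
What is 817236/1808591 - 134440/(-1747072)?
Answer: 208864638379/394967336944 ≈ 0.52882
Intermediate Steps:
817236/1808591 - 134440/(-1747072) = 817236*(1/1808591) - 134440*(-1/1747072) = 817236/1808591 + 16805/218384 = 208864638379/394967336944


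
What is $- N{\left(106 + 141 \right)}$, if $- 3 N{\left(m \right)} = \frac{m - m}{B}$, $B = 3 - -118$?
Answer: $0$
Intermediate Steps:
$B = 121$ ($B = 3 + 118 = 121$)
$N{\left(m \right)} = 0$ ($N{\left(m \right)} = - \frac{\left(m - m\right) \frac{1}{121}}{3} = - \frac{0 \cdot \frac{1}{121}}{3} = \left(- \frac{1}{3}\right) 0 = 0$)
$- N{\left(106 + 141 \right)} = \left(-1\right) 0 = 0$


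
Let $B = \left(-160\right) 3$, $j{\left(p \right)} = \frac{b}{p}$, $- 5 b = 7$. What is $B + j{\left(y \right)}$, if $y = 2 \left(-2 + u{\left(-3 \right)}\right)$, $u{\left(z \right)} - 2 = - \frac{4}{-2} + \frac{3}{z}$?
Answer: $- \frac{4807}{10} \approx -480.7$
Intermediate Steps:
$b = - \frac{7}{5}$ ($b = \left(- \frac{1}{5}\right) 7 = - \frac{7}{5} \approx -1.4$)
$u{\left(z \right)} = 4 + \frac{3}{z}$ ($u{\left(z \right)} = 2 + \left(- \frac{4}{-2} + \frac{3}{z}\right) = 2 + \left(\left(-4\right) \left(- \frac{1}{2}\right) + \frac{3}{z}\right) = 2 + \left(2 + \frac{3}{z}\right) = 4 + \frac{3}{z}$)
$y = 2$ ($y = 2 \left(-2 + \left(4 + \frac{3}{-3}\right)\right) = 2 \left(-2 + \left(4 + 3 \left(- \frac{1}{3}\right)\right)\right) = 2 \left(-2 + \left(4 - 1\right)\right) = 2 \left(-2 + 3\right) = 2 \cdot 1 = 2$)
$j{\left(p \right)} = - \frac{7}{5 p}$
$B = -480$
$B + j{\left(y \right)} = -480 - \frac{7}{5 \cdot 2} = -480 - \frac{7}{10} = - \frac{4807}{10}$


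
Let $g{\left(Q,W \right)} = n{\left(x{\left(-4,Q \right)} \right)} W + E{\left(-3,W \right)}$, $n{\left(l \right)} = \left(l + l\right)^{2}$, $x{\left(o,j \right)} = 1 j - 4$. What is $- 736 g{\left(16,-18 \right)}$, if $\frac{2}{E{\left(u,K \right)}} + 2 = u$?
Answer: $\frac{38155712}{5} \approx 7.6311 \cdot 10^{6}$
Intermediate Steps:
$x{\left(o,j \right)} = -4 + j$ ($x{\left(o,j \right)} = j - 4 = -4 + j$)
$E{\left(u,K \right)} = \frac{2}{-2 + u}$
$n{\left(l \right)} = 4 l^{2}$ ($n{\left(l \right)} = \left(2 l\right)^{2} = 4 l^{2}$)
$g{\left(Q,W \right)} = - \frac{2}{5} + 4 W \left(-4 + Q\right)^{2}$ ($g{\left(Q,W \right)} = 4 \left(-4 + Q\right)^{2} W + \frac{2}{-2 - 3} = 4 W \left(-4 + Q\right)^{2} + \frac{2}{-5} = 4 W \left(-4 + Q\right)^{2} + 2 \left(- \frac{1}{5}\right) = 4 W \left(-4 + Q\right)^{2} - \frac{2}{5} = - \frac{2}{5} + 4 W \left(-4 + Q\right)^{2}$)
$- 736 g{\left(16,-18 \right)} = - 736 \left(- \frac{2}{5} + 4 \left(-18\right) \left(-4 + 16\right)^{2}\right) = - 736 \left(- \frac{2}{5} + 4 \left(-18\right) 12^{2}\right) = - 736 \left(- \frac{2}{5} + 4 \left(-18\right) 144\right) = - 736 \left(- \frac{2}{5} - 10368\right) = \left(-736\right) \left(- \frac{51842}{5}\right) = \frac{38155712}{5}$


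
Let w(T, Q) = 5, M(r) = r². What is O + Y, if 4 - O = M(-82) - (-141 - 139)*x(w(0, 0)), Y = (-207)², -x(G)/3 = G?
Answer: 40329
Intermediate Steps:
x(G) = -3*G
Y = 42849
O = -2520 (O = 4 - ((-82)² - (-141 - 139)*(-3*5)) = 4 - (6724 - (-280)*(-15)) = 4 - (6724 - 1*4200) = 4 - (6724 - 4200) = 4 - 1*2524 = 4 - 2524 = -2520)
O + Y = -2520 + 42849 = 40329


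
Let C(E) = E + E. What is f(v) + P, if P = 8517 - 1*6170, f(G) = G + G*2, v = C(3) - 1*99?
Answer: 2068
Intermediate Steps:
C(E) = 2*E
v = -93 (v = 2*3 - 1*99 = 6 - 99 = -93)
f(G) = 3*G (f(G) = G + 2*G = 3*G)
P = 2347 (P = 8517 - 6170 = 2347)
f(v) + P = 3*(-93) + 2347 = -279 + 2347 = 2068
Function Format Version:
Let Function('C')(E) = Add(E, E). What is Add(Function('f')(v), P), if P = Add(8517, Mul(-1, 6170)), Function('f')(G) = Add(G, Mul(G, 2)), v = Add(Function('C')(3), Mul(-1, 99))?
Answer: 2068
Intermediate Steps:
Function('C')(E) = Mul(2, E)
v = -93 (v = Add(Mul(2, 3), Mul(-1, 99)) = Add(6, -99) = -93)
Function('f')(G) = Mul(3, G) (Function('f')(G) = Add(G, Mul(2, G)) = Mul(3, G))
P = 2347 (P = Add(8517, -6170) = 2347)
Add(Function('f')(v), P) = Add(Mul(3, -93), 2347) = Add(-279, 2347) = 2068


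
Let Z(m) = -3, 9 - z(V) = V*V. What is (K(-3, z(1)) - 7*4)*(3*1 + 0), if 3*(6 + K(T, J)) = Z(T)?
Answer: -105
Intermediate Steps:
z(V) = 9 - V² (z(V) = 9 - V*V = 9 - V²)
K(T, J) = -7 (K(T, J) = -6 + (⅓)*(-3) = -6 - 1 = -7)
(K(-3, z(1)) - 7*4)*(3*1 + 0) = (-7 - 7*4)*(3*1 + 0) = (-7 - 28)*(3 + 0) = -35*3 = -105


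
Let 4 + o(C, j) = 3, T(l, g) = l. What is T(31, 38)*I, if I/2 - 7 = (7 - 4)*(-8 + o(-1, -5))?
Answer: -1240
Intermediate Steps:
o(C, j) = -1 (o(C, j) = -4 + 3 = -1)
I = -40 (I = 14 + 2*((7 - 4)*(-8 - 1)) = 14 + 2*(3*(-9)) = 14 + 2*(-27) = 14 - 54 = -40)
T(31, 38)*I = 31*(-40) = -1240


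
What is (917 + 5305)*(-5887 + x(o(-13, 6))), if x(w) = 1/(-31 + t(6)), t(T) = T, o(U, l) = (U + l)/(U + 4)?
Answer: -915729072/25 ≈ -3.6629e+7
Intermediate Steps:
o(U, l) = (U + l)/(4 + U)
x(w) = -1/25 (x(w) = 1/(-31 + 6) = 1/(-25) = -1/25)
(917 + 5305)*(-5887 + x(o(-13, 6))) = (917 + 5305)*(-5887 - 1/25) = 6222*(-147176/25) = -915729072/25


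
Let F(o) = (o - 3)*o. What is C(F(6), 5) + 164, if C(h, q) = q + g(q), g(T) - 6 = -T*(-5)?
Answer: 200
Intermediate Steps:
g(T) = 6 + 5*T (g(T) = 6 - T*(-5) = 6 + 5*T)
F(o) = o*(-3 + o) (F(o) = (-3 + o)*o = o*(-3 + o))
C(h, q) = 6 + 6*q (C(h, q) = q + (6 + 5*q) = 6 + 6*q)
C(F(6), 5) + 164 = (6 + 6*5) + 164 = (6 + 30) + 164 = 36 + 164 = 200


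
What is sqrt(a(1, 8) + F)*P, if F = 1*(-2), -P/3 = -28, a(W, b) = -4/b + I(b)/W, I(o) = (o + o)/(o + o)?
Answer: 42*I*sqrt(6) ≈ 102.88*I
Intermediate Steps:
I(o) = 1 (I(o) = (2*o)/((2*o)) = (2*o)*(1/(2*o)) = 1)
a(W, b) = 1/W - 4/b (a(W, b) = -4/b + 1/W = 1/W - 4/b)
P = 84 (P = -3*(-28) = 84)
F = -2
sqrt(a(1, 8) + F)*P = sqrt((1/1 - 4/8) - 2)*84 = sqrt((1 - 4*1/8) - 2)*84 = sqrt((1 - 1/2) - 2)*84 = sqrt(1/2 - 2)*84 = sqrt(-3/2)*84 = (I*sqrt(6)/2)*84 = 42*I*sqrt(6)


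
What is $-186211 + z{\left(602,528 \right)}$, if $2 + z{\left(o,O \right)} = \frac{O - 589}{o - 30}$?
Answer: $- \frac{106513897}{572} \approx -1.8621 \cdot 10^{5}$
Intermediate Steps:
$z{\left(o,O \right)} = -2 + \frac{-589 + O}{-30 + o}$ ($z{\left(o,O \right)} = -2 + \frac{O - 589}{o - 30} = -2 + \frac{-589 + O}{-30 + o}$)
$-186211 + z{\left(602,528 \right)} = -186211 + \frac{-529 + 528 - 1204}{-30 + 602} = -186211 + \frac{-529 + 528 - 1204}{572} = -186211 + \frac{1}{572} \left(-1205\right) = -186211 - \frac{1205}{572} = - \frac{106513897}{572}$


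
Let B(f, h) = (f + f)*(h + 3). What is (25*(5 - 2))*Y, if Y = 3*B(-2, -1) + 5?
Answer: -1425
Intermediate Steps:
B(f, h) = 2*f*(3 + h) (B(f, h) = (2*f)*(3 + h) = 2*f*(3 + h))
Y = -19 (Y = 3*(2*(-2)*(3 - 1)) + 5 = 3*(2*(-2)*2) + 5 = 3*(-8) + 5 = -24 + 5 = -19)
(25*(5 - 2))*Y = (25*(5 - 2))*(-19) = (25*3)*(-19) = 75*(-19) = -1425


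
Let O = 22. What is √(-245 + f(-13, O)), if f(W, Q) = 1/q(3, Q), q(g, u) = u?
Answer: I*√118558/22 ≈ 15.651*I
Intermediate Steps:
f(W, Q) = 1/Q
√(-245 + f(-13, O)) = √(-245 + 1/22) = √(-5389/22) = I*√118558/22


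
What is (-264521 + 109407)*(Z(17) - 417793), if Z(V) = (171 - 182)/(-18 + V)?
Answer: 64803837148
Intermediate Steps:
Z(V) = -11/(-18 + V)
(-264521 + 109407)*(Z(17) - 417793) = (-264521 + 109407)*(-11/(-18 + 17) - 417793) = -155114*(-11/(-1) - 417793) = -155114*(-11*(-1) - 417793) = -155114*(11 - 417793) = -155114*(-417782) = 64803837148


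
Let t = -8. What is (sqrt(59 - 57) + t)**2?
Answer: (8 - sqrt(2))**2 ≈ 43.373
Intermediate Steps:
(sqrt(59 - 57) + t)**2 = (sqrt(59 - 57) - 8)**2 = (sqrt(2) - 8)**2 = (-8 + sqrt(2))**2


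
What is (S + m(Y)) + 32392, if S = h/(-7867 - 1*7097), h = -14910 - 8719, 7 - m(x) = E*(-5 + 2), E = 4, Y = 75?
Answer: 485021833/14964 ≈ 32413.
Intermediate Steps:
m(x) = 19 (m(x) = 7 - 4*(-5 + 2) = 7 - 4*(-3) = 7 - 1*(-12) = 7 + 12 = 19)
h = -23629
S = 23629/14964 (S = -23629/(-7867 - 1*7097) = -23629/(-7867 - 7097) = -23629/(-14964) = -23629*(-1/14964) = 23629/14964 ≈ 1.5791)
(S + m(Y)) + 32392 = (23629/14964 + 19) + 32392 = 307945/14964 + 32392 = 485021833/14964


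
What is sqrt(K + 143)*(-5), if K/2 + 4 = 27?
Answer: -15*sqrt(21) ≈ -68.739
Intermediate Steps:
K = 46 (K = -8 + 2*27 = -8 + 54 = 46)
sqrt(K + 143)*(-5) = sqrt(46 + 143)*(-5) = sqrt(189)*(-5) = (3*sqrt(21))*(-5) = -15*sqrt(21)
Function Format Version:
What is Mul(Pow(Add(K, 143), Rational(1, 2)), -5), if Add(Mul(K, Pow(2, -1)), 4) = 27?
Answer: Mul(-15, Pow(21, Rational(1, 2))) ≈ -68.739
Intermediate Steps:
K = 46 (K = Add(-8, Mul(2, 27)) = Add(-8, 54) = 46)
Mul(Pow(Add(K, 143), Rational(1, 2)), -5) = Mul(Pow(Add(46, 143), Rational(1, 2)), -5) = Mul(Pow(189, Rational(1, 2)), -5) = Mul(Mul(3, Pow(21, Rational(1, 2))), -5) = Mul(-15, Pow(21, Rational(1, 2)))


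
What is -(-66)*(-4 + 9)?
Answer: 330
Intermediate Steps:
-(-66)*(-4 + 9) = -(-66)*5 = -6*(-55) = 330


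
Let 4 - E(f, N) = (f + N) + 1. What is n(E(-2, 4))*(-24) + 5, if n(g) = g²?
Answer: -19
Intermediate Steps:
E(f, N) = 3 - N - f (E(f, N) = 4 - ((f + N) + 1) = 4 - ((N + f) + 1) = 4 - (1 + N + f) = 4 + (-1 - N - f) = 3 - N - f)
n(E(-2, 4))*(-24) + 5 = (3 - 1*4 - 1*(-2))²*(-24) + 5 = (3 - 4 + 2)²*(-24) + 5 = 1²*(-24) + 5 = 1*(-24) + 5 = -24 + 5 = -19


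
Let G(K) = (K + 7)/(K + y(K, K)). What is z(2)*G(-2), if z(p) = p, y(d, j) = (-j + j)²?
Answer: -5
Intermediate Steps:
y(d, j) = 0 (y(d, j) = 0² = 0)
G(K) = (7 + K)/K (G(K) = (K + 7)/(K + 0) = (7 + K)/K)
z(2)*G(-2) = 2*((7 - 2)/(-2)) = 2*(-½*5) = 2*(-5/2) = -5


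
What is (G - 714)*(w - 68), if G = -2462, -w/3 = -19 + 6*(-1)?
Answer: -22232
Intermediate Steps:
w = 75 (w = -3*(-19 + 6*(-1)) = -3*(-19 - 6) = -3*(-25) = 75)
(G - 714)*(w - 68) = (-2462 - 714)*(75 - 68) = -3176*7 = -22232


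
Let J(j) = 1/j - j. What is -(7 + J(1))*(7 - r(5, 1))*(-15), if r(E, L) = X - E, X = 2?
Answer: 1050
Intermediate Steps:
r(E, L) = 2 - E
-(7 + J(1))*(7 - r(5, 1))*(-15) = -(7 + (1/1 - 1*1))*(7 - (2 - 1*5))*(-15) = -(7 + (1 - 1))*(7 - (2 - 5))*(-15) = -(7 + 0)*(7 - 1*(-3))*(-15) = -7*(7 + 3)*(-15) = -7*10*(-15) = -70*(-15) = -1*(-1050) = 1050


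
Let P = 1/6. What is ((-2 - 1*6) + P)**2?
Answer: 2209/36 ≈ 61.361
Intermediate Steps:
P = 1/6 ≈ 0.16667
((-2 - 1*6) + P)**2 = ((-2 - 1*6) + 1/6)**2 = ((-2 - 6) + 1/6)**2 = (-8 + 1/6)**2 = (-47/6)**2 = 2209/36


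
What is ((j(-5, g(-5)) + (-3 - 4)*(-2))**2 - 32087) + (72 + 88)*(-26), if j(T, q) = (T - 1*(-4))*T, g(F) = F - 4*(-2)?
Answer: -35886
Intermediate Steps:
g(F) = 8 + F (g(F) = F + 8 = 8 + F)
j(T, q) = T*(4 + T) (j(T, q) = (T + 4)*T = (4 + T)*T = T*(4 + T))
((j(-5, g(-5)) + (-3 - 4)*(-2))**2 - 32087) + (72 + 88)*(-26) = ((-5*(4 - 5) + (-3 - 4)*(-2))**2 - 32087) + (72 + 88)*(-26) = ((-5*(-1) - 7*(-2))**2 - 32087) + 160*(-26) = ((5 + 14)**2 - 32087) - 4160 = (19**2 - 32087) - 4160 = (361 - 32087) - 4160 = -31726 - 4160 = -35886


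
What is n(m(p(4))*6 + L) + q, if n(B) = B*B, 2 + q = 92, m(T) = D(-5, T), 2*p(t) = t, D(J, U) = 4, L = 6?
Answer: 990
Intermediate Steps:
p(t) = t/2
m(T) = 4
q = 90 (q = -2 + 92 = 90)
n(B) = B**2
n(m(p(4))*6 + L) + q = (4*6 + 6)**2 + 90 = (24 + 6)**2 + 90 = 30**2 + 90 = 900 + 90 = 990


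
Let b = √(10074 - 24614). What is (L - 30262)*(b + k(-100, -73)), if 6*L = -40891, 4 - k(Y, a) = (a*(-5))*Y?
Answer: -1353464892 - 222463*I*√3635/3 ≈ -1.3535e+9 - 4.4708e+6*I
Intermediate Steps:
k(Y, a) = 4 + 5*Y*a (k(Y, a) = 4 - a*(-5)*Y = 4 - (-5*a)*Y = 4 - (-5)*Y*a = 4 + 5*Y*a)
L = -40891/6 (L = (⅙)*(-40891) = -40891/6 ≈ -6815.2)
b = 2*I*√3635 (b = √(-14540) = 2*I*√3635 ≈ 120.58*I)
(L - 30262)*(b + k(-100, -73)) = (-40891/6 - 30262)*(2*I*√3635 + (4 + 5*(-100)*(-73))) = -222463*(2*I*√3635 + (4 + 36500))/6 = -222463*(2*I*√3635 + 36504)/6 = -222463*(36504 + 2*I*√3635)/6 = -1353464892 - 222463*I*√3635/3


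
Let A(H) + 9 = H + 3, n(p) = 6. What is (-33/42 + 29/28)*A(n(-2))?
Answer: 0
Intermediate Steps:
A(H) = -6 + H (A(H) = -9 + (H + 3) = -9 + (3 + H) = -6 + H)
(-33/42 + 29/28)*A(n(-2)) = (-33/42 + 29/28)*(-6 + 6) = (-33*1/42 + 29*(1/28))*0 = (-11/14 + 29/28)*0 = (¼)*0 = 0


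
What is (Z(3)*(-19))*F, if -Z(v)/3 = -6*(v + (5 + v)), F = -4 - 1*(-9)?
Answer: -18810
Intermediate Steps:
F = 5 (F = -4 + 9 = 5)
Z(v) = 90 + 36*v (Z(v) = -(-18)*(v + (5 + v)) = -(-18)*(5 + 2*v) = -3*(-30 - 12*v) = 90 + 36*v)
(Z(3)*(-19))*F = ((90 + 36*3)*(-19))*5 = ((90 + 108)*(-19))*5 = (198*(-19))*5 = -3762*5 = -18810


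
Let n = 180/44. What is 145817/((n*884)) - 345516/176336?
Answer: 4204625393/109603845 ≈ 38.362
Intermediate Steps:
n = 45/11 (n = 180*(1/44) = 45/11 ≈ 4.0909)
145817/((n*884)) - 345516/176336 = 145817/(((45/11)*884)) - 345516/176336 = 145817/(39780/11) - 345516*1/176336 = 145817*(11/39780) - 86379/44084 = 1603987/39780 - 86379/44084 = 4204625393/109603845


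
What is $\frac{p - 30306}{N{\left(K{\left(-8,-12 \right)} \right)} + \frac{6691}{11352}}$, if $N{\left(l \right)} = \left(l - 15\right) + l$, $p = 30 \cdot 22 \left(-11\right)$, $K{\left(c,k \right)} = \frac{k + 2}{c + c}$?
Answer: $\frac{426449232}{149399} \approx 2854.4$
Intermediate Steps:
$K{\left(c,k \right)} = \frac{2 + k}{2 c}$
$p = -7260$ ($p = 660 \left(-11\right) = -7260$)
$N{\left(l \right)} = -15 + 2 l$ ($N{\left(l \right)} = \left(-15 + l\right) + l = -15 + 2 l$)
$\frac{p - 30306}{N{\left(K{\left(-8,-12 \right)} \right)} + \frac{6691}{11352}} = \frac{-7260 - 30306}{\left(-15 + 2 \frac{2 - 12}{2 \left(-8\right)}\right) + \frac{6691}{11352}} = - \frac{37566}{\left(-15 + 2 \cdot \frac{1}{2} \left(- \frac{1}{8}\right) \left(-10\right)\right) + 6691 \cdot \frac{1}{11352}} = - \frac{37566}{\left(-15 + 2 \cdot \frac{5}{8}\right) + \frac{6691}{11352}} = - \frac{37566}{\left(-15 + \frac{5}{4}\right) + \frac{6691}{11352}} = - \frac{37566}{- \frac{55}{4} + \frac{6691}{11352}} = - \frac{37566}{- \frac{149399}{11352}} = \left(-37566\right) \left(- \frac{11352}{149399}\right) = \frac{426449232}{149399}$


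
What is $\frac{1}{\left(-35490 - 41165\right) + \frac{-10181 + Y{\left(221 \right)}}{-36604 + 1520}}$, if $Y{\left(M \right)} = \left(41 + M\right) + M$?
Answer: $- \frac{17542}{1344677161} \approx -1.3046 \cdot 10^{-5}$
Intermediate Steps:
$Y{\left(M \right)} = 41 + 2 M$
$\frac{1}{\left(-35490 - 41165\right) + \frac{-10181 + Y{\left(221 \right)}}{-36604 + 1520}} = \frac{1}{\left(-35490 - 41165\right) + \frac{-10181 + \left(41 + 2 \cdot 221\right)}{-36604 + 1520}} = \frac{1}{\left(-35490 - 41165\right) + \frac{-10181 + \left(41 + 442\right)}{-35084}} = \frac{1}{-76655 + \left(-10181 + 483\right) \left(- \frac{1}{35084}\right)} = \frac{1}{-76655 - - \frac{4849}{17542}} = \frac{1}{-76655 + \frac{4849}{17542}} = \frac{1}{- \frac{1344677161}{17542}} = - \frac{17542}{1344677161}$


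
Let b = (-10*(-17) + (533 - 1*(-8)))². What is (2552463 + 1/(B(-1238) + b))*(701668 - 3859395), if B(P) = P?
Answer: -4064511565846904810/504283 ≈ -8.0600e+12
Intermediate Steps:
b = 505521 (b = (170 + (533 + 8))² = (170 + 541)² = 711² = 505521)
(2552463 + 1/(B(-1238) + b))*(701668 - 3859395) = (2552463 + 1/(-1238 + 505521))*(701668 - 3859395) = (2552463 + 1/504283)*(-3157727) = (1287163699030/504283)*(-3157727) = -4064511565846904810/504283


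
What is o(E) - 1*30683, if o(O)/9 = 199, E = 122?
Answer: -28892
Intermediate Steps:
o(O) = 1791 (o(O) = 9*199 = 1791)
o(E) - 1*30683 = 1791 - 1*30683 = 1791 - 30683 = -28892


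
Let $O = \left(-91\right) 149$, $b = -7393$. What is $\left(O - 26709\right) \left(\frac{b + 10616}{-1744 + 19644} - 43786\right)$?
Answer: $\frac{7890174103859}{4475} \approx 1.7632 \cdot 10^{9}$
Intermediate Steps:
$O = -13559$
$\left(O - 26709\right) \left(\frac{b + 10616}{-1744 + 19644} - 43786\right) = \left(-13559 - 26709\right) \left(\frac{-7393 + 10616}{-1744 + 19644} - 43786\right) = - 40268 \left(\frac{3223}{17900} - 43786\right) = \left(-40268\right) \left(- \frac{783766177}{17900}\right) = \frac{7890174103859}{4475}$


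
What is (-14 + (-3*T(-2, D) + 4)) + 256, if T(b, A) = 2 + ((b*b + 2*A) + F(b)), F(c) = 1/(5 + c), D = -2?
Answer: 239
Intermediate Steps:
T(b, A) = 2 + b² + 1/(5 + b) + 2*A (T(b, A) = 2 + ((b*b + 2*A) + 1/(5 + b)) = 2 + ((b² + 2*A) + 1/(5 + b)) = 2 + (b² + 1/(5 + b) + 2*A) = 2 + b² + 1/(5 + b) + 2*A)
(-14 + (-3*T(-2, D) + 4)) + 256 = (-14 + (-3*(1 + (5 - 2)*(2 + (-2)² + 2*(-2)))/(5 - 2) + 4)) + 256 = (-14 + (-3*(1 + 3*(2 + 4 - 4))/3 + 4)) + 256 = (-14 + (-(1 + 3*2) + 4)) + 256 = (-14 + (-(1 + 6) + 4)) + 256 = (-14 + (-7 + 4)) + 256 = (-14 - 3) + 256 = -17 + 256 = 239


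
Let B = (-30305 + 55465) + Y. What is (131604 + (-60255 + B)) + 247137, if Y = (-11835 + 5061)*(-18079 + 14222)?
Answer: 26470964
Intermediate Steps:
Y = 26127318 (Y = -6774*(-3857) = 26127318)
B = 26152478 (B = (-30305 + 55465) + 26127318 = 25160 + 26127318 = 26152478)
(131604 + (-60255 + B)) + 247137 = (131604 + (-60255 + 26152478)) + 247137 = (131604 + 26092223) + 247137 = 26223827 + 247137 = 26470964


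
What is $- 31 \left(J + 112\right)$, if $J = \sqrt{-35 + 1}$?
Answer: $-3472 - 31 i \sqrt{34} \approx -3472.0 - 180.76 i$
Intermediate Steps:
$J = i \sqrt{34}$ ($J = \sqrt{-34} = i \sqrt{34} \approx 5.8309 i$)
$- 31 \left(J + 112\right) = - 31 \left(i \sqrt{34} + 112\right) = - 31 \left(112 + i \sqrt{34}\right) = -3472 - 31 i \sqrt{34}$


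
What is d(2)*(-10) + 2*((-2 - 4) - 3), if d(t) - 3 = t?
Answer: -68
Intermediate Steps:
d(t) = 3 + t
d(2)*(-10) + 2*((-2 - 4) - 3) = (3 + 2)*(-10) + 2*((-2 - 4) - 3) = 5*(-10) + 2*(-6 - 3) = -50 + 2*(-9) = -50 - 18 = -68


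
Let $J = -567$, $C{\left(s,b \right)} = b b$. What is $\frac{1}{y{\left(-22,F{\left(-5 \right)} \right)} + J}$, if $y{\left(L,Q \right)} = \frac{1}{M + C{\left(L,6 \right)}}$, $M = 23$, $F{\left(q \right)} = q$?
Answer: $- \frac{59}{33452} \approx -0.0017637$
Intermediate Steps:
$C{\left(s,b \right)} = b^{2}$
$y{\left(L,Q \right)} = \frac{1}{59}$ ($y{\left(L,Q \right)} = \frac{1}{23 + 6^{2}} = \frac{1}{23 + 36} = \frac{1}{59}$)
$\frac{1}{y{\left(-22,F{\left(-5 \right)} \right)} + J} = \frac{1}{\frac{1}{59} - 567} = \frac{1}{- \frac{33452}{59}} = - \frac{59}{33452}$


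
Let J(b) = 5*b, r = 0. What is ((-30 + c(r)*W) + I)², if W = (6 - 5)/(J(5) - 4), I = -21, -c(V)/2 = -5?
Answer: 1125721/441 ≈ 2552.7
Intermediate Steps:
c(V) = 10 (c(V) = -2*(-5) = 10)
W = 1/21 (W = (6 - 5)/(5*5 - 4) = 1/(25 - 4) = 1/21 ≈ 0.047619)
((-30 + c(r)*W) + I)² = ((-30 + 10*(1/21)) - 21)² = ((-30 + 10/21) - 21)² = (-620/21 - 21)² = (-1061/21)² = 1125721/441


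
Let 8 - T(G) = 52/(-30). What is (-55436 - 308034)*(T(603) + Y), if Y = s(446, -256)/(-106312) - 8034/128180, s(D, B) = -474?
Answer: -138234088121819/39308862 ≈ -3.5166e+6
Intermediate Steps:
T(G) = 146/15 (T(G) = 8 - 52/(-30) = 8 - 52*(-1)/30 = 8 - 1*(-26/15) = 8 + 26/15 = 146/15)
Y = -7628397/131029540 (Y = -474/(-106312) - 8034/128180 = -474*(-1/106312) - 8034*1/128180 = 237/53156 - 309/4930 = -7628397/131029540 ≈ -0.058219)
(-55436 - 308034)*(T(603) + Y) = (-55436 - 308034)*(146/15 - 7628397/131029540) = -363470*3803177377/393088620 = -138234088121819/39308862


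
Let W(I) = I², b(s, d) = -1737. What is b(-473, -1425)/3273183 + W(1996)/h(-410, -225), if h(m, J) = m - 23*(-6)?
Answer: -90558429968/6182679 ≈ -14647.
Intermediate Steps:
h(m, J) = 138 + m (h(m, J) = m + 138 = 138 + m)
b(-473, -1425)/3273183 + W(1996)/h(-410, -225) = -1737/3273183 + 1996²/(138 - 410) = -1737*1/3273183 + 3984016/(-272) = -193/363687 + 3984016*(-1/272) = -193/363687 - 249001/17 = -90558429968/6182679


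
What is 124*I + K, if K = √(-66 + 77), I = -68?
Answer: -8432 + √11 ≈ -8428.7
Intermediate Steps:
K = √11 ≈ 3.3166
124*I + K = 124*(-68) + √11 = -8432 + √11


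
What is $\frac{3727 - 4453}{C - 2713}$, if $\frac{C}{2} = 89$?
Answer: $\frac{242}{845} \approx 0.28639$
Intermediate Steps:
$C = 178$ ($C = 2 \cdot 89 = 178$)
$\frac{3727 - 4453}{C - 2713} = \frac{3727 - 4453}{178 - 2713} = - \frac{726}{-2535} = \left(-726\right) \left(- \frac{1}{2535}\right) = \frac{242}{845}$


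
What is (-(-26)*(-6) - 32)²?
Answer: 35344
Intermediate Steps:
(-(-26)*(-6) - 32)² = (-1*156 - 32)² = (-156 - 32)² = (-188)² = 35344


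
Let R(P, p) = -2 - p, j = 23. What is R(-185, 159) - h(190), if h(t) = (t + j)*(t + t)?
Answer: -81101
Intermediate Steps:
h(t) = 2*t*(23 + t) (h(t) = (t + 23)*(t + t) = (23 + t)*(2*t) = 2*t*(23 + t))
R(-185, 159) - h(190) = (-2 - 1*159) - 2*190*(23 + 190) = (-2 - 159) - 2*190*213 = -161 - 1*80940 = -161 - 80940 = -81101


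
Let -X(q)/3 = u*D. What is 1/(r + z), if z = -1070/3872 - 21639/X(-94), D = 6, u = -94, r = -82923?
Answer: -272976/22639555375 ≈ -1.2057e-5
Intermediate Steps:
X(q) = 1692 (X(q) = -(-282)*6 = -3*(-564) = 1692)
z = -3566527/272976 (z = -1070/3872 - 21639/1692 = -1070*1/3872 - 21639*1/1692 = -535/1936 - 7213/564 = -3566527/272976 ≈ -13.065)
1/(r + z) = 1/(-82923 - 3566527/272976) = 1/(-22639555375/272976) = -272976/22639555375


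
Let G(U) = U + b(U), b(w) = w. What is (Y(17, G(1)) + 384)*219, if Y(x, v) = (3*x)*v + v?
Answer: 106872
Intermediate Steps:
G(U) = 2*U (G(U) = U + U = 2*U)
Y(x, v) = v + 3*v*x (Y(x, v) = 3*v*x + v = v + 3*v*x)
(Y(17, G(1)) + 384)*219 = ((2*1)*(1 + 3*17) + 384)*219 = (2*(1 + 51) + 384)*219 = (2*52 + 384)*219 = (104 + 384)*219 = 488*219 = 106872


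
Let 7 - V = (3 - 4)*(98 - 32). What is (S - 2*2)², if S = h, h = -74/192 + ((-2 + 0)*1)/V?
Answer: 956355625/49112064 ≈ 19.473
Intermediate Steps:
V = 73 (V = 7 - (3 - 4)*(98 - 32) = 7 - (-1)*66 = 7 - 1*(-66) = 7 + 66 = 73)
h = -2893/7008 (h = -74/192 + ((-2 + 0)*1)/73 = -74*1/192 - 2*1*(1/73) = -37/96 - 2*1/73 = -37/96 - 2/73 = -2893/7008 ≈ -0.41281)
S = -2893/7008 ≈ -0.41281
(S - 2*2)² = (-2893/7008 - 2*2)² = (-2893/7008 - 4)² = (-30925/7008)² = 956355625/49112064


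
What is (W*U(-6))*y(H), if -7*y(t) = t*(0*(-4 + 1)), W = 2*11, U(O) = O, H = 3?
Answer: 0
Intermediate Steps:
W = 22
y(t) = 0 (y(t) = -t*0*(-4 + 1)/7 = -t*0*(-3)/7 = -t*0/7 = -1/7*0 = 0)
(W*U(-6))*y(H) = (22*(-6))*0 = -132*0 = 0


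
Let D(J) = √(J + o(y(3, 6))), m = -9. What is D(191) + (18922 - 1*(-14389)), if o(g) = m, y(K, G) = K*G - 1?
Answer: 33311 + √182 ≈ 33325.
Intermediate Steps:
y(K, G) = -1 + G*K (y(K, G) = G*K - 1 = -1 + G*K)
o(g) = -9
D(J) = √(-9 + J) (D(J) = √(J - 9) = √(-9 + J))
D(191) + (18922 - 1*(-14389)) = √(-9 + 191) + (18922 - 1*(-14389)) = √182 + (18922 + 14389) = √182 + 33311 = 33311 + √182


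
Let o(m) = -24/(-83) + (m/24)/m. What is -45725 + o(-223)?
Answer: -91083541/1992 ≈ -45725.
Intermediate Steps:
o(m) = 659/1992 (o(m) = -24*(-1/83) + (m*(1/24))/m = 24/83 + (m/24)/m = 24/83 + 1/24 = 659/1992)
-45725 + o(-223) = -45725 + 659/1992 = -91083541/1992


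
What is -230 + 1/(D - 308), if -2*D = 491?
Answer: -254612/1107 ≈ -230.00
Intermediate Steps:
D = -491/2 (D = -1/2*491 = -491/2 ≈ -245.50)
-230 + 1/(D - 308) = -230 + 1/(-491/2 - 308) = -230 + 1/(-1107/2) = -230 - 2/1107 = -254612/1107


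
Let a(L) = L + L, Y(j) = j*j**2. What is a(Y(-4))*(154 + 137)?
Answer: -37248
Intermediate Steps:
Y(j) = j**3
a(L) = 2*L
a(Y(-4))*(154 + 137) = (2*(-4)**3)*(154 + 137) = (2*(-64))*291 = -128*291 = -37248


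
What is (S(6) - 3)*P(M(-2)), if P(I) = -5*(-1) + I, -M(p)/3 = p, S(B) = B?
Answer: 33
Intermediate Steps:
M(p) = -3*p
P(I) = 5 + I
(S(6) - 3)*P(M(-2)) = (6 - 3)*(5 - 3*(-2)) = 3*(5 + 6) = 3*11 = 33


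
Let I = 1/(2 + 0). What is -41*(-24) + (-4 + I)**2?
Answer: 3985/4 ≈ 996.25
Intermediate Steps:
I = 1/2 ≈ 0.50000
-41*(-24) + (-4 + I)**2 = -41*(-24) + (-4 + 1/2)**2 = 984 + (-7/2)**2 = 984 + 49/4 = 3985/4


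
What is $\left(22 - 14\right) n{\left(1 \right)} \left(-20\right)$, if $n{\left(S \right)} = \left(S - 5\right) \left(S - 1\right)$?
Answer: $0$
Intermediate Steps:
$n{\left(S \right)} = \left(-1 + S\right) \left(-5 + S\right)$ ($n{\left(S \right)} = \left(-5 + S\right) \left(-1 + S\right) = \left(-1 + S\right) \left(-5 + S\right)$)
$\left(22 - 14\right) n{\left(1 \right)} \left(-20\right) = \left(22 - 14\right) \left(5 + 1^{2} - 6\right) \left(-20\right) = \left(22 - 14\right) \left(5 + 1 - 6\right) \left(-20\right) = 8 \cdot 0 \left(-20\right) = 0 \left(-20\right) = 0$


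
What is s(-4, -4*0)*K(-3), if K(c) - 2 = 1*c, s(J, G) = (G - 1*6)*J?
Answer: -24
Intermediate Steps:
s(J, G) = J*(-6 + G) (s(J, G) = (G - 6)*J = (-6 + G)*J = J*(-6 + G))
K(c) = 2 + c (K(c) = 2 + 1*c = 2 + c)
s(-4, -4*0)*K(-3) = (-4*(-6 - 4*0))*(2 - 3) = -4*(-6 + 0)*(-1) = -4*(-6)*(-1) = 24*(-1) = -24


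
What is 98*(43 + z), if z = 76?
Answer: 11662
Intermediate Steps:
98*(43 + z) = 98*(43 + 76) = 98*119 = 11662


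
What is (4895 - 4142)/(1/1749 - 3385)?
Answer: -1316997/5920364 ≈ -0.22245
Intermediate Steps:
(4895 - 4142)/(1/1749 - 3385) = 753/(1/1749 - 3385) = 753/(-5920364/1749) = 753*(-1749/5920364) = -1316997/5920364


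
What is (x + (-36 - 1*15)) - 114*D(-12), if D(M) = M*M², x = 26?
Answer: 196967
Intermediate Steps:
D(M) = M³
(x + (-36 - 1*15)) - 114*D(-12) = (26 + (-36 - 1*15)) - 114*(-12)³ = (26 + (-36 - 15)) - 114*(-1728) = (26 - 51) + 196992 = -25 + 196992 = 196967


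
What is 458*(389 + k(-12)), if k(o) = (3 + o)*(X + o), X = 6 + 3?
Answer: 190528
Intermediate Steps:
X = 9
k(o) = (3 + o)*(9 + o)
458*(389 + k(-12)) = 458*(389 + (27 + (-12)**2 + 12*(-12))) = 458*(389 + (27 + 144 - 144)) = 458*(389 + 27) = 458*416 = 190528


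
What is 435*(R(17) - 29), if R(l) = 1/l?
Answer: -214020/17 ≈ -12589.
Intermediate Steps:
435*(R(17) - 29) = 435*(1/17 - 29) = 435*(-492/17) = -214020/17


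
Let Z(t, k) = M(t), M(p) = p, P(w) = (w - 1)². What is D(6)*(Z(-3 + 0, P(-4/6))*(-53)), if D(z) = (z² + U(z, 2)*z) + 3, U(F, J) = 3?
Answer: 9063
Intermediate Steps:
P(w) = (-1 + w)²
Z(t, k) = t
D(z) = 3 + z² + 3*z (D(z) = (z² + 3*z) + 3 = 3 + z² + 3*z)
D(6)*(Z(-3 + 0, P(-4/6))*(-53)) = (3 + 6² + 3*6)*((-3 + 0)*(-53)) = (3 + 36 + 18)*(-3*(-53)) = 57*159 = 9063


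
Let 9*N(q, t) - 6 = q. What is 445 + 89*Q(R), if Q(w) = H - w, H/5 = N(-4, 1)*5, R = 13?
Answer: -1958/9 ≈ -217.56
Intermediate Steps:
N(q, t) = 2/3 + q/9
H = 50/9 (H = 5*((2/3 + (1/9)*(-4))*5) = 5*((2/3 - 4/9)*5) = 5*((2/9)*5) = 5*(10/9) = 50/9 ≈ 5.5556)
Q(w) = 50/9 - w
445 + 89*Q(R) = 445 + 89*(50/9 - 1*13) = 445 + 89*(50/9 - 13) = 445 + 89*(-67/9) = 445 - 5963/9 = -1958/9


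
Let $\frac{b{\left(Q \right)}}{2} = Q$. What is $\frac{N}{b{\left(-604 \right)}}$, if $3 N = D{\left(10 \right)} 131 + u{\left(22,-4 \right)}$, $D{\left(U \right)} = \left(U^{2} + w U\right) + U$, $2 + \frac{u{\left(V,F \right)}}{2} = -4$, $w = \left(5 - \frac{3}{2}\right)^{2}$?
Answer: $- \frac{20297}{2416} \approx -8.4011$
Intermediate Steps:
$b{\left(Q \right)} = 2 Q$
$w = \frac{49}{4}$ ($w = \left(5 - \frac{3}{2}\right)^{2} = \left(\frac{7}{2}\right)^{2} = \frac{49}{4} \approx 12.25$)
$u{\left(V,F \right)} = -12$ ($u{\left(V,F \right)} = -4 + 2 \left(-4\right) = -4 - 8 = -12$)
$D{\left(U \right)} = U^{2} + \frac{53 U}{4}$ ($D{\left(U \right)} = \left(U^{2} + \frac{49 U}{4}\right) + U = U^{2} + \frac{53 U}{4}$)
$N = \frac{20297}{2}$ ($N = \frac{\frac{1}{4} \cdot 10 \left(53 + 4 \cdot 10\right) 131 - 12}{3} = \frac{\frac{1}{4} \cdot 10 \left(53 + 40\right) 131 - 12}{3} = \frac{\frac{1}{4} \cdot 10 \cdot 93 \cdot 131 - 12}{3} = \frac{\frac{465}{2} \cdot 131 - 12}{3} = \frac{\frac{60915}{2} - 12}{3} = \frac{1}{3} \cdot \frac{60891}{2} = \frac{20297}{2} \approx 10149.0$)
$\frac{N}{b{\left(-604 \right)}} = \frac{20297}{2 \cdot 2 \left(-604\right)} = \frac{20297}{2 \left(-1208\right)} = \frac{20297}{2} \left(- \frac{1}{1208}\right) = - \frac{20297}{2416}$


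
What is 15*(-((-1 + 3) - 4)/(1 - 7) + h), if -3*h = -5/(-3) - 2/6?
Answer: -35/3 ≈ -11.667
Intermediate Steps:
h = -4/9 (h = -(-5/(-3) - 2/6)/3 = -(-5*(-1/3) - 2*1/6)/3 = -(5/3 - 1/3)/3 = -1/3*4/3 = -4/9 ≈ -0.44444)
15*(-((-1 + 3) - 4)/(1 - 7) + h) = 15*(-((-1 + 3) - 4)/(1 - 7) - 4/9) = 15*(-(2 - 4)/(-6) - 4/9) = 15*(-(-2)*(-1)/6 - 4/9) = 15*(-1*1/3 - 4/9) = 15*(-1/3 - 4/9) = 15*(-7/9) = -35/3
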